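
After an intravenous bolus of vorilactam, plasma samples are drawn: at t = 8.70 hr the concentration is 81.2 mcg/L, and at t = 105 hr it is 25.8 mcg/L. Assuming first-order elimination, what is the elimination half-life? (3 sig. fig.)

58.2 hours

k = ln(C₁/C₂) / (t₂ − t₁) = ln(81.2/25.8) / (105 − 8.70)
  = 1.147 / 96.30 = 0.01191 hr⁻¹
t½ = ln 2 / k = ln 2 / 0.01191 ≈ 58.2 hours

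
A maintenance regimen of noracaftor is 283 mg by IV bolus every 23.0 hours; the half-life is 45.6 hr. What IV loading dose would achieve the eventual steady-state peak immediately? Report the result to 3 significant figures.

959 mg

k = ln 2 / 45.6 = 0.01520 hr⁻¹
Accumulation ratio R = 1 / (1 − e^(−kτ)) = 1 / (1 − e^(−0.01520×23.0)) = 1 / (1 − 0.7050) = 3.389
Loading dose = maintenance dose × R = 283 × 3.389 ≈ 959 mg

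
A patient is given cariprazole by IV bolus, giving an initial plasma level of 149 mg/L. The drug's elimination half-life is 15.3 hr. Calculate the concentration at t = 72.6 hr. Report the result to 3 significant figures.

k = ln 2 / 15.3 = 0.04530 hr⁻¹
72.6 hr is 4.745 half-lives, so C = 149 × (1/2)^4.745 = 149 × 0.03729 ≈ 5.56 mg/L

5.56 mg/L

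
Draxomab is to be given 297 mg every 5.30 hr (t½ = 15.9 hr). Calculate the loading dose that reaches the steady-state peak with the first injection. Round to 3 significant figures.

k = ln 2 / 15.9 = 0.04359 hr⁻¹
Accumulation ratio R = 1 / (1 − e^(−kτ)) = 1 / (1 − e^(−0.04359×5.30)) = 1 / (1 − 0.7937) = 4.847
Loading dose = maintenance dose × R = 297 × 4.847 ≈ 1440 mg

1440 mg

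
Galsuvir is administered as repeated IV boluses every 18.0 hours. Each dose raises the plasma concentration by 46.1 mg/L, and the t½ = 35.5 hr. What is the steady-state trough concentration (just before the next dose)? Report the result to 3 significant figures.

109 mg/L

k = ln 2 / 35.5 = 0.01953 hr⁻¹
Fraction remaining after one interval: e^(−kτ) = e^(−0.01953 × 18.0) = 0.7037
R = 1 / (1 − 0.7037) = 3.375
Css,max = 46.1 × 3.375 = 155.6 mg/L
Css,min = Css,max × e^(−kτ) = 155.6 × 0.7037 ≈ 109 mg/L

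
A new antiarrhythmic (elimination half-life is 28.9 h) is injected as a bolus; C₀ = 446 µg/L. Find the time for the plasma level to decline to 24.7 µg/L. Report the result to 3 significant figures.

121 hours

k = ln 2 / 28.9 = 0.02398 h⁻¹
C(t) = C₀ e^(−kt)  ⇒  t = ln(C₀/C) / k
t = ln(446/24.7) / 0.02398 = 2.894 / 0.02398 ≈ 121 hours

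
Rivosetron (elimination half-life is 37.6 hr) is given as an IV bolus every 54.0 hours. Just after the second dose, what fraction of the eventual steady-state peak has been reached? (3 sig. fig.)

0.863

k = ln 2 / 37.6 = 0.01843 hr⁻¹
f_n = 1 − e^(−nkτ) = 1 − e^(−2 × 0.01843 × 54.0) = 1 − e^(−1.991) = 1 − 0.1366 ≈ 0.863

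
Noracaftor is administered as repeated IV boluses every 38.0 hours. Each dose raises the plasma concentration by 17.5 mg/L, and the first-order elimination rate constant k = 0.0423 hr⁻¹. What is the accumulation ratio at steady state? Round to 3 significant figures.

1.25

Fraction remaining after one interval: e^(−kτ) = e^(−0.04230 × 38.0) = 0.2004
R = 1 / (1 − 0.2004) = 1 / 0.7996 ≈ 1.25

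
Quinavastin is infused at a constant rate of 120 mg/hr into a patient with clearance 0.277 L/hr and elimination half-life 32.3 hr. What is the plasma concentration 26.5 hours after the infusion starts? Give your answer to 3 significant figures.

Css = rate / CL = 120 / 0.277 = 433.2 mg/L
k = ln 2 / 32.3 = 0.02146 hr⁻¹
C(t) = Css (1 − e^(−kt)) = 433.2 × (1 − e^(−0.5687)) = 433.2 × 0.4337 ≈ 188 mg/L

188 mg/L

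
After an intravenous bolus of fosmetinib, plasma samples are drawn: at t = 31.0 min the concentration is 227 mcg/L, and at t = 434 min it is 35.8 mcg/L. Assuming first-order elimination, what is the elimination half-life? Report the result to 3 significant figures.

151 minutes

k = ln(C₁/C₂) / (t₂ − t₁) = ln(227/35.8) / (434 − 31.0)
  = 1.847 / 403.0 = 0.004583 min⁻¹
t½ = ln 2 / k = ln 2 / 0.004583 ≈ 151 minutes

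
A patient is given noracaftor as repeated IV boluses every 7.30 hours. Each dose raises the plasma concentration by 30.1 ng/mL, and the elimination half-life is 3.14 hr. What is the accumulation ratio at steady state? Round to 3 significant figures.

1.25

k = ln 2 / 3.14 = 0.2207 hr⁻¹
Fraction remaining after one interval: e^(−kτ) = e^(−0.2207 × 7.30) = 0.1996
R = 1 / (1 − 0.1996) = 1 / 0.8004 ≈ 1.25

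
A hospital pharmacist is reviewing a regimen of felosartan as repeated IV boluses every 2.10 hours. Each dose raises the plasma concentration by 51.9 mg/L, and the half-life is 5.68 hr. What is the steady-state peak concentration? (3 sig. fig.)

230 mg/L

k = ln 2 / 5.68 = 0.1220 hr⁻¹
Fraction remaining after one interval: e^(−kτ) = e^(−0.1220 × 2.10) = 0.7739
R = 1 / (1 − 0.7739) = 4.423
Css,max = 51.9 × 4.423 ≈ 230 mg/L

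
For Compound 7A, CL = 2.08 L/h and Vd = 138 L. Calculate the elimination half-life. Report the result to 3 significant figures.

k = CL / V = 2.08 / 138 = 0.01507 h⁻¹
t½ = ln 2 / k = ln 2 / 0.01507 ≈ 46.0 hours

46.0 hours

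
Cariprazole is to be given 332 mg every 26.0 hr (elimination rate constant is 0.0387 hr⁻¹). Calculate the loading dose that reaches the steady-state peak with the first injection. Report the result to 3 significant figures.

Accumulation ratio R = 1 / (1 − e^(−kτ)) = 1 / (1 − e^(−0.03870×26.0)) = 1 / (1 − 0.3656) = 1.576
Loading dose = maintenance dose × R = 332 × 1.576 ≈ 523 mg

523 mg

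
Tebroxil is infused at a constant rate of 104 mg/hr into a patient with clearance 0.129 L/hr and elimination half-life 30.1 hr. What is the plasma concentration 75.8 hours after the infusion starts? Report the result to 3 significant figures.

665 µg/mL

Css = rate / CL = 104 / 0.129 = 806.2 µg/mL
k = ln 2 / 30.1 = 0.02303 hr⁻¹
C(t) = Css (1 − e^(−kt)) = 806.2 × (1 − e^(−1.746)) = 806.2 × 0.8254 ≈ 665 µg/mL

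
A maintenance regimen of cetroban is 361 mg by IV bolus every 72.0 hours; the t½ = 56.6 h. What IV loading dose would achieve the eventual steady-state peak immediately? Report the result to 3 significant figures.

616 mg

k = ln 2 / 56.6 = 0.01225 h⁻¹
Accumulation ratio R = 1 / (1 − e^(−kτ)) = 1 / (1 − e^(−0.01225×72.0)) = 1 / (1 − 0.4141) = 1.707
Loading dose = maintenance dose × R = 361 × 1.707 ≈ 616 mg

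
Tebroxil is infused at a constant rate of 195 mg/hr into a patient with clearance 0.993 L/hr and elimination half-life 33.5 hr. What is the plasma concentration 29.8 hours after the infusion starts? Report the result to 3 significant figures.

Css = rate / CL = 195 / 0.993 = 196.4 µg/mL
k = ln 2 / 33.5 = 0.02069 hr⁻¹
C(t) = Css (1 − e^(−kt)) = 196.4 × (1 − e^(−0.6166)) = 196.4 × 0.4602 ≈ 90.4 µg/mL

90.4 µg/mL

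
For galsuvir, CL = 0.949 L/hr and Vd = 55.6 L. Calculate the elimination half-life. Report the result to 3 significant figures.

k = CL / V = 0.949 / 55.6 = 0.01707 hr⁻¹
t½ = ln 2 / k = ln 2 / 0.01707 ≈ 40.6 hours

40.6 hours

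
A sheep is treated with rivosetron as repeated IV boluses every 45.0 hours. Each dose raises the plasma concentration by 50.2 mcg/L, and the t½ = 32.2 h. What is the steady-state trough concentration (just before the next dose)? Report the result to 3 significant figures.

k = ln 2 / 32.2 = 0.02153 h⁻¹
Fraction remaining after one interval: e^(−kτ) = e^(−0.02153 × 45.0) = 0.3796
R = 1 / (1 − 0.3796) = 1.612
Css,max = 50.2 × 1.612 = 80.91 mcg/L
Css,min = Css,max × e^(−kτ) = 80.91 × 0.3796 ≈ 30.7 mcg/L

30.7 mcg/L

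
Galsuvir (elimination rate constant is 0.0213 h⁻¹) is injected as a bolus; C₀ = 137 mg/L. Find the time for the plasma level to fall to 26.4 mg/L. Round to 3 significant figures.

C(t) = C₀ e^(−kt)  ⇒  t = ln(C₀/C) / k
t = ln(137/26.4) / 0.02130 = 1.647 / 0.02130 ≈ 77.3 hours

77.3 hours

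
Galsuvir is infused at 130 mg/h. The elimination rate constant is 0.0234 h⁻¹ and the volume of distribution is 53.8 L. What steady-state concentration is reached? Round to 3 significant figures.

103 µg/mL

CL = k · V = 0.0234 × 53.8 = 1.259 L/h
Css = rate / CL = 130 / 1.259 ≈ 103 µg/mL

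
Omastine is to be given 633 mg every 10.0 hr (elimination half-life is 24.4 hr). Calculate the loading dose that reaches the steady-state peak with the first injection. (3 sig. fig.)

2560 mg

k = ln 2 / 24.4 = 0.02841 hr⁻¹
Accumulation ratio R = 1 / (1 − e^(−kτ)) = 1 / (1 − e^(−0.02841×10.0)) = 1 / (1 − 0.7527) = 4.044
Loading dose = maintenance dose × R = 633 × 4.044 ≈ 2560 mg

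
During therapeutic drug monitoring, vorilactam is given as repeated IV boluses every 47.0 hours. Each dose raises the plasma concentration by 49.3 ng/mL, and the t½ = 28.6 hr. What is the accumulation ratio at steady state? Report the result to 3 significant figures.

k = ln 2 / 28.6 = 0.02424 hr⁻¹
Fraction remaining after one interval: e^(−kτ) = e^(−0.02424 × 47.0) = 0.3201
R = 1 / (1 − 0.3201) = 1 / 0.6799 ≈ 1.47

1.47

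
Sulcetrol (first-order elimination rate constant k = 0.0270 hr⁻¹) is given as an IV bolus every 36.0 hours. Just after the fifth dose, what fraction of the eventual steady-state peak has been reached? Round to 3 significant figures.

f_n = 1 − e^(−nkτ) = 1 − e^(−5 × 0.02700 × 36.0) = 1 − e^(−4.860) = 1 − 0.007750 ≈ 0.992

0.992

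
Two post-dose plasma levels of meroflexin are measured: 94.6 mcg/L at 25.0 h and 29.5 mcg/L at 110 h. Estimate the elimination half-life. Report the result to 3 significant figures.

k = ln(C₁/C₂) / (t₂ − t₁) = ln(94.6/29.5) / (110 − 25.0)
  = 1.165 / 85.00 = 0.01371 h⁻¹
t½ = ln 2 / k = ln 2 / 0.01371 ≈ 50.6 hours

50.6 hours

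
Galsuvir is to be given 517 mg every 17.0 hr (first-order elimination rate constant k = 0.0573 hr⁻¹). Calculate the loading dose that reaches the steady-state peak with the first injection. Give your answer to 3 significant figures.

Accumulation ratio R = 1 / (1 − e^(−kτ)) = 1 / (1 − e^(−0.05730×17.0)) = 1 / (1 − 0.3775) = 1.607
Loading dose = maintenance dose × R = 517 × 1.607 ≈ 831 mg

831 mg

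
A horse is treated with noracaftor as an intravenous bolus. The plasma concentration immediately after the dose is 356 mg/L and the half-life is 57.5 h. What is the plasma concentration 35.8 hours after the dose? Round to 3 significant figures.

k = ln 2 / 57.5 = 0.01205 h⁻¹
C(t) = C₀ e^(−kt) = 356 × e^(−0.01205 × 35.8) = 356 × e^(−0.4316) = 356 × 0.6495 ≈ 231 mg/L

231 mg/L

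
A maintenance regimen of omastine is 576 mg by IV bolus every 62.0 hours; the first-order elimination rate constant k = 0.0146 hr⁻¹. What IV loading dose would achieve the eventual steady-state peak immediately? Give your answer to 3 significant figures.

967 mg

Accumulation ratio R = 1 / (1 − e^(−kτ)) = 1 / (1 − e^(−0.01460×62.0)) = 1 / (1 − 0.4045) = 1.679
Loading dose = maintenance dose × R = 576 × 1.679 ≈ 967 mg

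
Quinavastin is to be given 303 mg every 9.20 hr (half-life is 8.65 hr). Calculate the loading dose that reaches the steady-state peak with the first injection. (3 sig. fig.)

k = ln 2 / 8.65 = 0.08013 hr⁻¹
Accumulation ratio R = 1 / (1 − e^(−kτ)) = 1 / (1 − e^(−0.08013×9.20)) = 1 / (1 − 0.4784) = 1.917
Loading dose = maintenance dose × R = 303 × 1.917 ≈ 581 mg

581 mg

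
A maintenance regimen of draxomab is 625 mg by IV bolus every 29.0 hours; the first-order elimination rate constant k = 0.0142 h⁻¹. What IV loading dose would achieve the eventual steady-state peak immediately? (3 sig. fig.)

Accumulation ratio R = 1 / (1 − e^(−kτ)) = 1 / (1 − e^(−0.01420×29.0)) = 1 / (1 − 0.6625) = 2.963
Loading dose = maintenance dose × R = 625 × 2.963 ≈ 1850 mg

1850 mg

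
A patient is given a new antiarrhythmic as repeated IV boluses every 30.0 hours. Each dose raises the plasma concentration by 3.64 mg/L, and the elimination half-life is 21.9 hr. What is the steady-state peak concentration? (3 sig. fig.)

5.94 mg/L

k = ln 2 / 21.9 = 0.03165 hr⁻¹
Fraction remaining after one interval: e^(−kτ) = e^(−0.03165 × 30.0) = 0.3869
R = 1 / (1 − 0.3869) = 1.631
Css,max = 3.64 × 1.631 ≈ 5.94 mg/L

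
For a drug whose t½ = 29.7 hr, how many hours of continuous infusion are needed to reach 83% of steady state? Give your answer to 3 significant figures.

75.9 hours

k = ln 2 / 29.7 = 0.02334 hr⁻¹
f = 1 − e^(−kt)  ⇒  t = −ln(1 − f) / k
t = −ln(1 − 0.83) / 0.02334 = 1.772 / 0.02334 ≈ 75.9 hours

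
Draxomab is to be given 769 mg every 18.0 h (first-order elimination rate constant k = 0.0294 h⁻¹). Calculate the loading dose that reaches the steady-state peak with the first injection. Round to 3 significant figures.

Accumulation ratio R = 1 / (1 − e^(−kτ)) = 1 / (1 − e^(−0.02940×18.0)) = 1 / (1 − 0.5891) = 2.434
Loading dose = maintenance dose × R = 769 × 2.434 ≈ 1870 mg

1870 mg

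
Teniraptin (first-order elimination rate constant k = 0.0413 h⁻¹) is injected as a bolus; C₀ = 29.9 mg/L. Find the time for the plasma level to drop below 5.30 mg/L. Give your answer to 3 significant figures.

C(t) = C₀ e^(−kt)  ⇒  t = ln(C₀/C) / k
t = ln(29.9/5.30) / 0.04130 = 1.730 / 0.04130 ≈ 41.9 hours

41.9 hours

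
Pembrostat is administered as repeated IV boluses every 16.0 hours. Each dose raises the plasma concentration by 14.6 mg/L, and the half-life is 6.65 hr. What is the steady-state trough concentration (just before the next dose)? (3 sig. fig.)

3.40 mg/L

k = ln 2 / 6.65 = 0.1042 hr⁻¹
Fraction remaining after one interval: e^(−kτ) = e^(−0.1042 × 16.0) = 0.1887
R = 1 / (1 − 0.1887) = 1.233
Css,max = 14.6 × 1.233 = 18.00 mg/L
Css,min = Css,max × e^(−kτ) = 18.00 × 0.1887 ≈ 3.40 mg/L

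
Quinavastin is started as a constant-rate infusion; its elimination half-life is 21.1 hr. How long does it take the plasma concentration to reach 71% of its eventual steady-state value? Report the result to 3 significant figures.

k = ln 2 / 21.1 = 0.03285 hr⁻¹
f = 1 − e^(−kt)  ⇒  t = −ln(1 − f) / k
t = −ln(1 − 0.71) / 0.03285 = 1.238 / 0.03285 ≈ 37.7 hours

37.7 hours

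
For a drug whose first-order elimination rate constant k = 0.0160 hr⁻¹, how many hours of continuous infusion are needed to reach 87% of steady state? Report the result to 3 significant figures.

128 hours

f = 1 − e^(−kt)  ⇒  t = −ln(1 − f) / k
t = −ln(1 − 0.87) / 0.01600 = 2.040 / 0.01600 ≈ 128 hours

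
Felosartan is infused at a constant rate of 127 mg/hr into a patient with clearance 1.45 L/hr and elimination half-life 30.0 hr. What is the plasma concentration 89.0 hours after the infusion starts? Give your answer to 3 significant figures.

Css = rate / CL = 127 / 1.45 = 87.59 µg/mL
k = ln 2 / 30.0 = 0.02310 hr⁻¹
C(t) = Css (1 − e^(−kt)) = 87.59 × (1 − e^(−2.056)) = 87.59 × 0.8721 ≈ 76.4 µg/mL

76.4 µg/mL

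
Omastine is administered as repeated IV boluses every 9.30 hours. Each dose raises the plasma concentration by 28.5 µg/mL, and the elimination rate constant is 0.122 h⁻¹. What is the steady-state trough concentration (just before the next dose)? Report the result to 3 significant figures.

Fraction remaining after one interval: e^(−kτ) = e^(−0.1220 × 9.30) = 0.3216
R = 1 / (1 − 0.3216) = 1.474
Css,max = 28.5 × 1.474 = 42.01 µg/mL
Css,min = Css,max × e^(−kτ) = 42.01 × 0.3216 ≈ 13.5 µg/mL

13.5 µg/mL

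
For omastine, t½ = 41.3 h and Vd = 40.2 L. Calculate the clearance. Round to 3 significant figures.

0.675 L/h

k = ln 2 / t½ = ln 2 / 41.3 = 0.01678 h⁻¹
CL = k · V = 0.01678 × 40.2 ≈ 0.675 L/h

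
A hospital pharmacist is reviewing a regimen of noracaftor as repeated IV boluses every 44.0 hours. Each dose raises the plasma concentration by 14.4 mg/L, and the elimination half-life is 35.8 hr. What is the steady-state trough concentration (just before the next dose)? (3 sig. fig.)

10.7 mg/L

k = ln 2 / 35.8 = 0.01936 hr⁻¹
Fraction remaining after one interval: e^(−kτ) = e^(−0.01936 × 44.0) = 0.4266
R = 1 / (1 − 0.4266) = 1.744
Css,max = 14.4 × 1.744 = 25.11 mg/L
Css,min = Css,max × e^(−kτ) = 25.11 × 0.4266 ≈ 10.7 mg/L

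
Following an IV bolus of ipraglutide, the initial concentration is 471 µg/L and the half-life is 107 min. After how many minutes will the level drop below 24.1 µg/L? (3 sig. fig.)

k = ln 2 / 107 = 0.006478 min⁻¹
C(t) = C₀ e^(−kt)  ⇒  t = ln(C₀/C) / k
t = ln(471/24.1) / 0.006478 = 2.973 / 0.006478 ≈ 459 minutes

459 minutes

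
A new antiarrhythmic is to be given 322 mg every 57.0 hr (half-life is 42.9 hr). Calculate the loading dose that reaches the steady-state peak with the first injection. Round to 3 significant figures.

535 mg

k = ln 2 / 42.9 = 0.01616 hr⁻¹
Accumulation ratio R = 1 / (1 − e^(−kτ)) = 1 / (1 − e^(−0.01616×57.0)) = 1 / (1 − 0.3981) = 1.662
Loading dose = maintenance dose × R = 322 × 1.662 ≈ 535 mg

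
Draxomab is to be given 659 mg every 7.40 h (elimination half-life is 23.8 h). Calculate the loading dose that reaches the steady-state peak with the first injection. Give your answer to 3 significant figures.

3400 mg

k = ln 2 / 23.8 = 0.02912 h⁻¹
Accumulation ratio R = 1 / (1 − e^(−kτ)) = 1 / (1 − e^(−0.02912×7.40)) = 1 / (1 − 0.8061) = 5.158
Loading dose = maintenance dose × R = 659 × 5.158 ≈ 3400 mg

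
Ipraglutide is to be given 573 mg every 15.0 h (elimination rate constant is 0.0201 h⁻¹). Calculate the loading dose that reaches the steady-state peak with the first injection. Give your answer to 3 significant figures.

2200 mg

Accumulation ratio R = 1 / (1 − e^(−kτ)) = 1 / (1 − e^(−0.02010×15.0)) = 1 / (1 − 0.7397) = 3.842
Loading dose = maintenance dose × R = 573 × 3.842 ≈ 2200 mg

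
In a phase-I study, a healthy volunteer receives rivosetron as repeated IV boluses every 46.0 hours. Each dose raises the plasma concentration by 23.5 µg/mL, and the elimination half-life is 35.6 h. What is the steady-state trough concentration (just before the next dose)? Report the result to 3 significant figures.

16.2 µg/mL

k = ln 2 / 35.6 = 0.01947 h⁻¹
Fraction remaining after one interval: e^(−kτ) = e^(−0.01947 × 46.0) = 0.4083
R = 1 / (1 − 0.4083) = 1.690
Css,max = 23.5 × 1.690 = 39.72 µg/mL
Css,min = Css,max × e^(−kτ) = 39.72 × 0.4083 ≈ 16.2 µg/mL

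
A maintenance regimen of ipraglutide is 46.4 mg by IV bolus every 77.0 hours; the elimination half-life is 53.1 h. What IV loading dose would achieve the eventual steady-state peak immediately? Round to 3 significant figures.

73.2 mg

k = ln 2 / 53.1 = 0.01305 h⁻¹
Accumulation ratio R = 1 / (1 − e^(−kτ)) = 1 / (1 − e^(−0.01305×77.0)) = 1 / (1 − 0.3660) = 1.577
Loading dose = maintenance dose × R = 46.4 × 1.577 ≈ 73.2 mg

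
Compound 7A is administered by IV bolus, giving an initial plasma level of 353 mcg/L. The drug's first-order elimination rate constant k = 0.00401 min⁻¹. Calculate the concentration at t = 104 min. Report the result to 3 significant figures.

C(t) = C₀ e^(−kt) = 353 × e^(−0.004010 × 104) = 353 × e^(−0.4170) = 353 × 0.6590 ≈ 233 mcg/L

233 mcg/L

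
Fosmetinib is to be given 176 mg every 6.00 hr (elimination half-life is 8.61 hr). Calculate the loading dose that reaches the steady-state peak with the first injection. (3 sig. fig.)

k = ln 2 / 8.61 = 0.08050 hr⁻¹
Accumulation ratio R = 1 / (1 − e^(−kτ)) = 1 / (1 − e^(−0.08050×6.00)) = 1 / (1 − 0.6169) = 2.610
Loading dose = maintenance dose × R = 176 × 2.610 ≈ 459 mg

459 mg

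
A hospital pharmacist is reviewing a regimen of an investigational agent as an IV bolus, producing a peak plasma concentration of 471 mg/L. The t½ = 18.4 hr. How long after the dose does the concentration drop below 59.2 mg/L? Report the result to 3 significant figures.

k = ln 2 / 18.4 = 0.03767 hr⁻¹
C(t) = C₀ e^(−kt)  ⇒  t = ln(C₀/C) / k
t = ln(471/59.2) / 0.03767 = 2.074 / 0.03767 ≈ 55.1 hours

55.1 hours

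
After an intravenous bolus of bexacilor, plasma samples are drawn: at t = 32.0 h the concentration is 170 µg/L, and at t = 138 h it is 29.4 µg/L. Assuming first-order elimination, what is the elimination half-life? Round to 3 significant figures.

k = ln(C₁/C₂) / (t₂ − t₁) = ln(170/29.4) / (138 − 32.0)
  = 1.755 / 106.0 = 0.01655 h⁻¹
t½ = ln 2 / k = ln 2 / 0.01655 ≈ 41.9 hours

41.9 hours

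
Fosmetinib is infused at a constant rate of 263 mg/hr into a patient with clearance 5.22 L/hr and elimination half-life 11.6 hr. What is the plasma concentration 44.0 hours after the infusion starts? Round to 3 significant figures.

Css = rate / CL = 263 / 5.22 = 50.38 µg/mL
k = ln 2 / 11.6 = 0.05975 hr⁻¹
C(t) = Css (1 − e^(−kt)) = 50.38 × (1 − e^(−2.629)) = 50.38 × 0.9279 ≈ 46.7 µg/mL

46.7 µg/mL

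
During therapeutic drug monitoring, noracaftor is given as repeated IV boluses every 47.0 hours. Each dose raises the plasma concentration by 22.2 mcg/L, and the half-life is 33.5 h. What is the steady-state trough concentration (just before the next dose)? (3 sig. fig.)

13.5 mcg/L

k = ln 2 / 33.5 = 0.02069 h⁻¹
Fraction remaining after one interval: e^(−kτ) = e^(−0.02069 × 47.0) = 0.3781
R = 1 / (1 − 0.3781) = 1.608
Css,max = 22.2 × 1.608 = 35.70 mcg/L
Css,min = Css,max × e^(−kτ) = 35.70 × 0.3781 ≈ 13.5 mcg/L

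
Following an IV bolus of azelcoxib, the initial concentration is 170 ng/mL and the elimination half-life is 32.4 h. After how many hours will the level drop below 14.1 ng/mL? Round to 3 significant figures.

116 hours

k = ln 2 / 32.4 = 0.02139 h⁻¹
C(t) = C₀ e^(−kt)  ⇒  t = ln(C₀/C) / k
t = ln(170/14.1) / 0.02139 = 2.490 / 0.02139 ≈ 116 hours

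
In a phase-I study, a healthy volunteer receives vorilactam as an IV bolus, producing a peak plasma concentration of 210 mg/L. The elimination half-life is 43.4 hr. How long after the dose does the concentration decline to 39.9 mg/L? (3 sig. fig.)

104 hours

k = ln 2 / 43.4 = 0.01597 hr⁻¹
C(t) = C₀ e^(−kt)  ⇒  t = ln(C₀/C) / k
t = ln(210/39.9) / 0.01597 = 1.661 / 0.01597 ≈ 104 hours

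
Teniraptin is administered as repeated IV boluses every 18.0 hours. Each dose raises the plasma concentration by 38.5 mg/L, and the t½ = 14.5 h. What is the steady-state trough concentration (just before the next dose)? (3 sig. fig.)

k = ln 2 / 14.5 = 0.04780 h⁻¹
Fraction remaining after one interval: e^(−kτ) = e^(−0.04780 × 18.0) = 0.4230
R = 1 / (1 − 0.4230) = 1.733
Css,max = 38.5 × 1.733 = 66.72 mg/L
Css,min = Css,max × e^(−kτ) = 66.72 × 0.4230 ≈ 28.2 mg/L

28.2 mg/L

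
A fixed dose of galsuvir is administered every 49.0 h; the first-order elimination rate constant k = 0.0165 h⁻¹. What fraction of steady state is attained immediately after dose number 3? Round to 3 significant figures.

0.912

f_n = 1 − e^(−nkτ) = 1 − e^(−3 × 0.01650 × 49.0) = 1 − e^(−2.425) = 1 − 0.08843 ≈ 0.912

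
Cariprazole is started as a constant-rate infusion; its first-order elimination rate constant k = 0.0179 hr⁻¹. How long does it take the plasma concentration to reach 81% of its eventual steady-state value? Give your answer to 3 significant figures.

92.8 hours

f = 1 − e^(−kt)  ⇒  t = −ln(1 − f) / k
t = −ln(1 − 0.81) / 0.01790 = 1.661 / 0.01790 ≈ 92.8 hours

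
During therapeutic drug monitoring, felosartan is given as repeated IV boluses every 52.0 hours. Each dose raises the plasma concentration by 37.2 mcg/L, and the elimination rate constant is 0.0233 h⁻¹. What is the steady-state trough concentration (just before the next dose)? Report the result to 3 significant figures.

15.8 mcg/L

Fraction remaining after one interval: e^(−kτ) = e^(−0.02330 × 52.0) = 0.2977
R = 1 / (1 − 0.2977) = 1.424
Css,max = 37.2 × 1.424 = 52.97 mcg/L
Css,min = Css,max × e^(−kτ) = 52.97 × 0.2977 ≈ 15.8 mcg/L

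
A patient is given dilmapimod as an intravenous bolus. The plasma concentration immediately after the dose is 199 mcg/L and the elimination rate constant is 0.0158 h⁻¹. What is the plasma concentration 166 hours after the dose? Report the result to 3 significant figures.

C(t) = C₀ e^(−kt) = 199 × e^(−0.01580 × 166) = 199 × e^(−2.623) = 199 × 0.07260 ≈ 14.4 mcg/L

14.4 mcg/L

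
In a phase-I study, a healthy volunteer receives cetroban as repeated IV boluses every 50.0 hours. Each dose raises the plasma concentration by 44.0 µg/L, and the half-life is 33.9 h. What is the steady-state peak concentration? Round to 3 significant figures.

k = ln 2 / 33.9 = 0.02045 h⁻¹
Fraction remaining after one interval: e^(−kτ) = e^(−0.02045 × 50.0) = 0.3598
R = 1 / (1 − 0.3598) = 1.562
Css,max = 44.0 × 1.562 ≈ 68.7 µg/L

68.7 µg/L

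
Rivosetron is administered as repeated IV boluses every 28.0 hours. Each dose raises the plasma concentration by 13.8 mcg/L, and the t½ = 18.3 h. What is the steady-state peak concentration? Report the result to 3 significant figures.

k = ln 2 / 18.3 = 0.03788 h⁻¹
Fraction remaining after one interval: e^(−kτ) = e^(−0.03788 × 28.0) = 0.3463
R = 1 / (1 − 0.3463) = 1.530
Css,max = 13.8 × 1.530 ≈ 21.1 mcg/L

21.1 mcg/L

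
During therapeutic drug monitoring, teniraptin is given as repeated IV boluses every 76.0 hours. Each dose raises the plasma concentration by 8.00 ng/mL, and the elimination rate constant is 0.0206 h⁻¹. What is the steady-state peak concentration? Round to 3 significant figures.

10.1 ng/mL

Fraction remaining after one interval: e^(−kτ) = e^(−0.02060 × 76.0) = 0.2090
R = 1 / (1 − 0.2090) = 1.264
Css,max = 8.00 × 1.264 ≈ 10.1 ng/mL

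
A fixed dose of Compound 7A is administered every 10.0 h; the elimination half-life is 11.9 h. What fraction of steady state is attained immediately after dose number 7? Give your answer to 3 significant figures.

k = ln 2 / 11.9 = 0.05825 h⁻¹
f_n = 1 − e^(−nkτ) = 1 − e^(−7 × 0.05825 × 10.0) = 1 − e^(−4.077) = 1 − 0.01695 ≈ 0.983

0.983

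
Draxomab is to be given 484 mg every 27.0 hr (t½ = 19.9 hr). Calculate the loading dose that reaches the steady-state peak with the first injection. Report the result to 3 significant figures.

794 mg

k = ln 2 / 19.9 = 0.03483 hr⁻¹
Accumulation ratio R = 1 / (1 − e^(−kτ)) = 1 / (1 − e^(−0.03483×27.0)) = 1 / (1 − 0.3905) = 1.641
Loading dose = maintenance dose × R = 484 × 1.641 ≈ 794 mg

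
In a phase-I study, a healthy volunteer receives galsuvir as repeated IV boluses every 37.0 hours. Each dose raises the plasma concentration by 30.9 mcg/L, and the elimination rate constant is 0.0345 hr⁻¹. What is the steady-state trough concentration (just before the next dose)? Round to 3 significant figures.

Fraction remaining after one interval: e^(−kτ) = e^(−0.03450 × 37.0) = 0.2790
R = 1 / (1 − 0.2790) = 1.387
Css,max = 30.9 × 1.387 = 42.86 mcg/L
Css,min = Css,max × e^(−kτ) = 42.86 × 0.2790 ≈ 12.0 mcg/L

12.0 mcg/L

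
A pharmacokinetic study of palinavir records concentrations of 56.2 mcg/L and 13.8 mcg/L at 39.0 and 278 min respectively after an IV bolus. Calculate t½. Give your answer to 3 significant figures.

k = ln(C₁/C₂) / (t₂ − t₁) = ln(56.2/13.8) / (278 − 39.0)
  = 1.404 / 239.0 = 0.005876 min⁻¹
t½ = ln 2 / k = ln 2 / 0.005876 ≈ 118 minutes

118 minutes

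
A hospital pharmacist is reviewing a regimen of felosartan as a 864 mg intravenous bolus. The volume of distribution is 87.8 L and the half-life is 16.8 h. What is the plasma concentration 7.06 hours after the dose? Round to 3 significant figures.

C₀ = dose / V = 864 / 87.8 = 9.841 µg/mL
k = ln 2 / 16.8 = 0.04126 h⁻¹
C(t) = C₀ e^(−kt) = 9.841 × e^(−0.04126 × 7.06) = 9.841 × e^(−0.2913) = 9.841 × 0.7473 ≈ 7.35 µg/mL

7.35 µg/mL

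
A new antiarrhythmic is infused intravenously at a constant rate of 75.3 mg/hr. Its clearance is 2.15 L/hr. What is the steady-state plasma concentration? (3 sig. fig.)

Css = infusion rate / CL = 75.3 / 2.15 ≈ 35.0 µg/mL

35.0 µg/mL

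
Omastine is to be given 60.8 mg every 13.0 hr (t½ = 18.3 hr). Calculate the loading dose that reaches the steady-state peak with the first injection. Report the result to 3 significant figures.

k = ln 2 / 18.3 = 0.03788 hr⁻¹
Accumulation ratio R = 1 / (1 − e^(−kτ)) = 1 / (1 − e^(−0.03788×13.0)) = 1 / (1 − 0.6112) = 2.572
Loading dose = maintenance dose × R = 60.8 × 2.572 ≈ 156 mg

156 mg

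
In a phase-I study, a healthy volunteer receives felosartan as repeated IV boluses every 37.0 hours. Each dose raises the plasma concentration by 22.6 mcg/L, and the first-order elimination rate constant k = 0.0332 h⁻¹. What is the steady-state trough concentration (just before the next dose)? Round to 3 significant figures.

9.36 mcg/L

Fraction remaining after one interval: e^(−kτ) = e^(−0.03320 × 37.0) = 0.2928
R = 1 / (1 − 0.2928) = 1.414
Css,max = 22.6 × 1.414 = 31.96 mcg/L
Css,min = Css,max × e^(−kτ) = 31.96 × 0.2928 ≈ 9.36 mcg/L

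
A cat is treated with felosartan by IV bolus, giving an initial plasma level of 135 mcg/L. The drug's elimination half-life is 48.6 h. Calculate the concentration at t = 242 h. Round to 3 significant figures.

k = ln 2 / 48.6 = 0.01426 h⁻¹
242 h is 4.979 half-lives, so C = 135 × (1/2)^4.979 = 135 × 0.03170 ≈ 4.28 mcg/L

4.28 mcg/L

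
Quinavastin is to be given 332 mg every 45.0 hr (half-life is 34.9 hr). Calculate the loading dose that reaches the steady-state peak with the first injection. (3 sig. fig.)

562 mg

k = ln 2 / 34.9 = 0.01986 hr⁻¹
Accumulation ratio R = 1 / (1 − e^(−kτ)) = 1 / (1 − e^(−0.01986×45.0)) = 1 / (1 − 0.4091) = 1.692
Loading dose = maintenance dose × R = 332 × 1.692 ≈ 562 mg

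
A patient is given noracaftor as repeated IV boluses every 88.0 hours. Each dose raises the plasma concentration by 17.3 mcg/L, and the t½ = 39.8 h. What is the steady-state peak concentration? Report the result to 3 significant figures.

k = ln 2 / 39.8 = 0.01742 h⁻¹
Fraction remaining after one interval: e^(−kτ) = e^(−0.01742 × 88.0) = 0.2160
R = 1 / (1 − 0.2160) = 1.275
Css,max = 17.3 × 1.275 ≈ 22.1 mcg/L

22.1 mcg/L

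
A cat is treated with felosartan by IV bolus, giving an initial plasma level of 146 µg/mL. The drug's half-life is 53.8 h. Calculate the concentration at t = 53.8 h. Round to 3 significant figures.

k = ln 2 / 53.8 = 0.01288 h⁻¹
53.8 h is 1.000 half-lives, so C = 146 × (1/2)^1.000 = 146 × 0.5000 ≈ 73.0 µg/mL

73.0 µg/mL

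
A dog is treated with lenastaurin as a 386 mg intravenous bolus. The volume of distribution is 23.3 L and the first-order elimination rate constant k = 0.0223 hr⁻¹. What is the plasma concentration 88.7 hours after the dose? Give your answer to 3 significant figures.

C₀ = dose / V = 386 / 23.3 = 16.57 mg/L
C(t) = C₀ e^(−kt) = 16.57 × e^(−0.02230 × 88.7) = 16.57 × e^(−1.978) = 16.57 × 0.1383 ≈ 2.29 mg/L

2.29 mg/L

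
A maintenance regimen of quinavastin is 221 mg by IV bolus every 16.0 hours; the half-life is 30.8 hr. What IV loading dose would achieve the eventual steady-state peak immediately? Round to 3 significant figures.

731 mg

k = ln 2 / 30.8 = 0.02250 hr⁻¹
Accumulation ratio R = 1 / (1 − e^(−kτ)) = 1 / (1 − e^(−0.02250×16.0)) = 1 / (1 − 0.6976) = 3.307
Loading dose = maintenance dose × R = 221 × 3.307 ≈ 731 mg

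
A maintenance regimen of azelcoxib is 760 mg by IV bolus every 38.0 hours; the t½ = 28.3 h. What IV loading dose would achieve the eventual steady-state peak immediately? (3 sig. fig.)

1250 mg

k = ln 2 / 28.3 = 0.02449 h⁻¹
Accumulation ratio R = 1 / (1 − e^(−kτ)) = 1 / (1 − e^(−0.02449×38.0)) = 1 / (1 − 0.3943) = 1.651
Loading dose = maintenance dose × R = 760 × 1.651 ≈ 1250 mg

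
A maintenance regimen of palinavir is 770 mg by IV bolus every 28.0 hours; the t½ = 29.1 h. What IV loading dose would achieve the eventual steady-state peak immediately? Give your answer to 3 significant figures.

k = ln 2 / 29.1 = 0.02382 h⁻¹
Accumulation ratio R = 1 / (1 − e^(−kτ)) = 1 / (1 − e^(−0.02382×28.0)) = 1 / (1 − 0.5133) = 2.055
Loading dose = maintenance dose × R = 770 × 2.055 ≈ 1580 mg

1580 mg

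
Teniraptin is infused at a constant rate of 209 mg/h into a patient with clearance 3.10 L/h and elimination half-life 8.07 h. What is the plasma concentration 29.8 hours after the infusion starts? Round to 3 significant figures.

Css = rate / CL = 209 / 3.10 = 67.42 µg/mL
k = ln 2 / 8.07 = 0.08589 h⁻¹
C(t) = Css (1 − e^(−kt)) = 67.42 × (1 − e^(−2.560)) = 67.42 × 0.9227 ≈ 62.2 µg/mL

62.2 µg/mL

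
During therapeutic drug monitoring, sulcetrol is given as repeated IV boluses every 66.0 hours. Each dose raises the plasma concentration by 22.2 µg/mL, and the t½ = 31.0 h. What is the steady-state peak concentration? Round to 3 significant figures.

k = ln 2 / 31.0 = 0.02236 h⁻¹
Fraction remaining after one interval: e^(−kτ) = e^(−0.02236 × 66.0) = 0.2286
R = 1 / (1 − 0.2286) = 1.296
Css,max = 22.2 × 1.296 ≈ 28.8 µg/mL

28.8 µg/mL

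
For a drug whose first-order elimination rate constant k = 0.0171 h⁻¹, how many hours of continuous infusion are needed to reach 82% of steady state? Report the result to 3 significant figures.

100 hours

f = 1 − e^(−kt)  ⇒  t = −ln(1 − f) / k
t = −ln(1 − 0.82) / 0.01710 = 1.715 / 0.01710 ≈ 100 hours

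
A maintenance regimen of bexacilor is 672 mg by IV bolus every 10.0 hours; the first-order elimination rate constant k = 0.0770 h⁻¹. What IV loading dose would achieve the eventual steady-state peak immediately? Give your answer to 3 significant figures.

Accumulation ratio R = 1 / (1 − e^(−kτ)) = 1 / (1 − e^(−0.07700×10.0)) = 1 / (1 − 0.4630) = 1.862
Loading dose = maintenance dose × R = 672 × 1.862 ≈ 1250 mg

1250 mg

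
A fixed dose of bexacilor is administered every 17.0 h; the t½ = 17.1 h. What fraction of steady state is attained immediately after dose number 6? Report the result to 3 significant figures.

k = ln 2 / 17.1 = 0.04053 h⁻¹
f_n = 1 − e^(−nkτ) = 1 − e^(−6 × 0.04053 × 17.0) = 1 − e^(−4.135) = 1 − 0.01601 ≈ 0.984

0.984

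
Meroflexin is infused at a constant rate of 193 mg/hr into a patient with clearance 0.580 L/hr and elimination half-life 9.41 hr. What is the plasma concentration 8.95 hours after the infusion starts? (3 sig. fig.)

Css = rate / CL = 193 / 0.580 = 332.8 mg/L
k = ln 2 / 9.41 = 0.07366 hr⁻¹
C(t) = Css (1 − e^(−kt)) = 332.8 × (1 − e^(−0.6593)) = 332.8 × 0.4828 ≈ 161 mg/L

161 mg/L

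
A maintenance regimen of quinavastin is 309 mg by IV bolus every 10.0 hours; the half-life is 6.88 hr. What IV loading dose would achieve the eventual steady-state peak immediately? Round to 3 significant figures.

k = ln 2 / 6.88 = 0.1007 hr⁻¹
Accumulation ratio R = 1 / (1 − e^(−kτ)) = 1 / (1 − e^(−0.1007×10.0)) = 1 / (1 − 0.3651) = 1.575
Loading dose = maintenance dose × R = 309 × 1.575 ≈ 487 mg

487 mg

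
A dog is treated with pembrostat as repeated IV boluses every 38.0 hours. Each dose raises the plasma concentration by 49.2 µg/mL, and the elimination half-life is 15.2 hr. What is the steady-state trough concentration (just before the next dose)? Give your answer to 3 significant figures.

k = ln 2 / 15.2 = 0.04560 hr⁻¹
Fraction remaining after one interval: e^(−kτ) = e^(−0.04560 × 38.0) = 0.1768
R = 1 / (1 − 0.1768) = 1.215
Css,max = 49.2 × 1.215 = 59.77 µg/mL
Css,min = Css,max × e^(−kτ) = 59.77 × 0.1768 ≈ 10.6 µg/mL

10.6 µg/mL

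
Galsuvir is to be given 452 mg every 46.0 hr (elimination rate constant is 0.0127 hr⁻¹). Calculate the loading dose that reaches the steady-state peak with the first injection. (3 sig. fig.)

1020 mg

Accumulation ratio R = 1 / (1 − e^(−kτ)) = 1 / (1 − e^(−0.01270×46.0)) = 1 / (1 − 0.5576) = 2.260
Loading dose = maintenance dose × R = 452 × 2.260 ≈ 1020 mg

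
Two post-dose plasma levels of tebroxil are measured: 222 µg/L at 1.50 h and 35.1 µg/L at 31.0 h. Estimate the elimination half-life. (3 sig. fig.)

11.1 hours

k = ln(C₁/C₂) / (t₂ − t₁) = ln(222/35.1) / (31.0 − 1.50)
  = 1.844 / 29.50 = 0.06252 h⁻¹
t½ = ln 2 / k = ln 2 / 0.06252 ≈ 11.1 hours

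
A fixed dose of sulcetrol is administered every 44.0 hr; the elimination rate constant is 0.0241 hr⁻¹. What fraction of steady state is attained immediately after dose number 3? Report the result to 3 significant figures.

0.958

f_n = 1 − e^(−nkτ) = 1 − e^(−3 × 0.02410 × 44.0) = 1 − e^(−3.181) = 1 − 0.04154 ≈ 0.958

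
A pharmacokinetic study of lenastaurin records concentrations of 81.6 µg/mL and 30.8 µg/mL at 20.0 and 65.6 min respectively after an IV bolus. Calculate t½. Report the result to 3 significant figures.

32.4 minutes

k = ln(C₁/C₂) / (t₂ − t₁) = ln(81.6/30.8) / (65.6 − 20.0)
  = 0.9743 / 45.60 = 0.02137 min⁻¹
t½ = ln 2 / k = ln 2 / 0.02137 ≈ 32.4 minutes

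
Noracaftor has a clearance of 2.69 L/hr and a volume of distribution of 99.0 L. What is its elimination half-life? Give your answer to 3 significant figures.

25.5 hours

k = CL / V = 2.69 / 99.0 = 0.02717 hr⁻¹
t½ = ln 2 / k = ln 2 / 0.02717 ≈ 25.5 hours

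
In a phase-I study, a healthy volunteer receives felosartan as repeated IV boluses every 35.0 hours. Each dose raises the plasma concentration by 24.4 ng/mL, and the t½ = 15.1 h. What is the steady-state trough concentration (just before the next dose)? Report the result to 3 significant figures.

k = ln 2 / 15.1 = 0.04590 h⁻¹
Fraction remaining after one interval: e^(−kτ) = e^(−0.04590 × 35.0) = 0.2006
R = 1 / (1 − 0.2006) = 1.251
Css,max = 24.4 × 1.251 = 30.52 ng/mL
Css,min = Css,max × e^(−kτ) = 30.52 × 0.2006 ≈ 6.12 ng/mL

6.12 ng/mL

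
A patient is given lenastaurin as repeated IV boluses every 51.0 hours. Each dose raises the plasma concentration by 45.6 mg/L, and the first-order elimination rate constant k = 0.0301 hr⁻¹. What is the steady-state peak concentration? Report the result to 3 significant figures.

58.1 mg/L

Fraction remaining after one interval: e^(−kτ) = e^(−0.03010 × 51.0) = 0.2154
R = 1 / (1 − 0.2154) = 1.275
Css,max = 45.6 × 1.275 ≈ 58.1 mg/L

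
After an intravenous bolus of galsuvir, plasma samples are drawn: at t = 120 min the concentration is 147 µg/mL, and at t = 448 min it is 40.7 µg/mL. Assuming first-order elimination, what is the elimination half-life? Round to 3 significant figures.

k = ln(C₁/C₂) / (t₂ − t₁) = ln(147/40.7) / (448 − 120)
  = 1.284 / 328.0 = 0.003915 min⁻¹
t½ = ln 2 / k = ln 2 / 0.003915 ≈ 177 minutes

177 minutes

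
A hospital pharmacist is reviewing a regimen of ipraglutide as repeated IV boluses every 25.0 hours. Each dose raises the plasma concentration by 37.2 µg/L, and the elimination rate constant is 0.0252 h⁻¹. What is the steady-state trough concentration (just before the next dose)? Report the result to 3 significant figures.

42.4 µg/L

Fraction remaining after one interval: e^(−kτ) = e^(−0.02520 × 25.0) = 0.5326
R = 1 / (1 − 0.5326) = 2.139
Css,max = 37.2 × 2.139 = 79.59 µg/L
Css,min = Css,max × e^(−kτ) = 79.59 × 0.5326 ≈ 42.4 µg/L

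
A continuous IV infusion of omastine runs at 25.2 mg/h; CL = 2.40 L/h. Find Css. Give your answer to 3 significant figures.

Css = infusion rate / CL = 25.2 / 2.40 ≈ 10.5 µg/mL

10.5 µg/mL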